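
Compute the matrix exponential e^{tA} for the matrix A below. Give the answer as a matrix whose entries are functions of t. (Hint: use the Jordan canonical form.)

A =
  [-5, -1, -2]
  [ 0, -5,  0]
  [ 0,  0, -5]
e^{tA} =
  [exp(-5*t), -t*exp(-5*t), -2*t*exp(-5*t)]
  [0, exp(-5*t), 0]
  [0, 0, exp(-5*t)]

Strategy: write A = P · J · P⁻¹ where J is a Jordan canonical form, so e^{tA} = P · e^{tJ} · P⁻¹, and e^{tJ} can be computed block-by-block.

A has Jordan form
J =
  [-5,  1,  0]
  [ 0, -5,  0]
  [ 0,  0, -5]
(up to reordering of blocks).

Per-block formulas:
  For a 1×1 block at λ = -5: exp(t · [-5]) = [e^(-5t)].
  For a 2×2 Jordan block J_2(-5): exp(t · J_2(-5)) = e^(-5t)·(I + t·N), where N is the 2×2 nilpotent shift.

After assembling e^{tJ} and conjugating by P, we get:

e^{tA} =
  [exp(-5*t), -t*exp(-5*t), -2*t*exp(-5*t)]
  [0, exp(-5*t), 0]
  [0, 0, exp(-5*t)]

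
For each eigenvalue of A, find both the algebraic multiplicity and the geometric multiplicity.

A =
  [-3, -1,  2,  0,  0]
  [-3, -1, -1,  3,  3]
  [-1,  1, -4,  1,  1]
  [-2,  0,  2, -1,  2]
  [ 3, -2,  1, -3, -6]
λ = -3: alg = 5, geom = 3

Step 1 — factor the characteristic polynomial to read off the algebraic multiplicities:
  χ_A(x) = (x + 3)^5

Step 2 — compute geometric multiplicities via the rank-nullity identity g(λ) = n − rank(A − λI):
  rank(A − (-3)·I) = 2, so dim ker(A − (-3)·I) = n − 2 = 3

Summary:
  λ = -3: algebraic multiplicity = 5, geometric multiplicity = 3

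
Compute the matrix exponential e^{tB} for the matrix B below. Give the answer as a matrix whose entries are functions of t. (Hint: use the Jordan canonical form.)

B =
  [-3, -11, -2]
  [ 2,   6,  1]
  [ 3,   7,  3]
e^{tB} =
  [-3*t^2*exp(2*t)/2 - 5*t*exp(2*t) + exp(2*t), -3*t^2*exp(2*t)/2 - 11*t*exp(2*t), -3*t^2*exp(2*t)/2 - 2*t*exp(2*t)]
  [t^2*exp(2*t)/2 + 2*t*exp(2*t), t^2*exp(2*t)/2 + 4*t*exp(2*t) + exp(2*t), t^2*exp(2*t)/2 + t*exp(2*t)]
  [t^2*exp(2*t) + 3*t*exp(2*t), t^2*exp(2*t) + 7*t*exp(2*t), t^2*exp(2*t) + t*exp(2*t) + exp(2*t)]

Strategy: write B = P · J · P⁻¹ where J is a Jordan canonical form, so e^{tB} = P · e^{tJ} · P⁻¹, and e^{tJ} can be computed block-by-block.

B has Jordan form
J =
  [2, 1, 0]
  [0, 2, 1]
  [0, 0, 2]
(up to reordering of blocks).

Per-block formulas:
  For a 3×3 Jordan block J_3(2): exp(t · J_3(2)) = e^(2t)·(I + t·N + (t^2/2)·N^2), where N is the 3×3 nilpotent shift.

After assembling e^{tJ} and conjugating by P, we get:

e^{tB} =
  [-3*t^2*exp(2*t)/2 - 5*t*exp(2*t) + exp(2*t), -3*t^2*exp(2*t)/2 - 11*t*exp(2*t), -3*t^2*exp(2*t)/2 - 2*t*exp(2*t)]
  [t^2*exp(2*t)/2 + 2*t*exp(2*t), t^2*exp(2*t)/2 + 4*t*exp(2*t) + exp(2*t), t^2*exp(2*t)/2 + t*exp(2*t)]
  [t^2*exp(2*t) + 3*t*exp(2*t), t^2*exp(2*t) + 7*t*exp(2*t), t^2*exp(2*t) + t*exp(2*t) + exp(2*t)]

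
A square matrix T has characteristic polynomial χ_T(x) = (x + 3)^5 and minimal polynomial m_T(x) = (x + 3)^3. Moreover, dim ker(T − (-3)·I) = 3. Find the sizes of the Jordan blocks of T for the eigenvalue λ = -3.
Block sizes for λ = -3: [3, 1, 1]

Step 1 — from the characteristic polynomial, algebraic multiplicity of λ = -3 is 5. From dim ker(T − (-3)·I) = 3, there are exactly 3 Jordan blocks for λ = -3.
Step 2 — from the minimal polynomial, the factor (x + 3)^3 tells us the largest block for λ = -3 has size 3.
Step 3 — with total size 5, 3 blocks, and largest block 3, the block sizes (in nonincreasing order) are [3, 1, 1].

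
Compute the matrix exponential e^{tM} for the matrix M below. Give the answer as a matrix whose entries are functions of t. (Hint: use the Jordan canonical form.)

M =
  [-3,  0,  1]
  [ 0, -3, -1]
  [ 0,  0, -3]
e^{tM} =
  [exp(-3*t), 0, t*exp(-3*t)]
  [0, exp(-3*t), -t*exp(-3*t)]
  [0, 0, exp(-3*t)]

Strategy: write M = P · J · P⁻¹ where J is a Jordan canonical form, so e^{tM} = P · e^{tJ} · P⁻¹, and e^{tJ} can be computed block-by-block.

M has Jordan form
J =
  [-3,  1,  0]
  [ 0, -3,  0]
  [ 0,  0, -3]
(up to reordering of blocks).

Per-block formulas:
  For a 2×2 Jordan block J_2(-3): exp(t · J_2(-3)) = e^(-3t)·(I + t·N), where N is the 2×2 nilpotent shift.
  For a 1×1 block at λ = -3: exp(t · [-3]) = [e^(-3t)].

After assembling e^{tJ} and conjugating by P, we get:

e^{tM} =
  [exp(-3*t), 0, t*exp(-3*t)]
  [0, exp(-3*t), -t*exp(-3*t)]
  [0, 0, exp(-3*t)]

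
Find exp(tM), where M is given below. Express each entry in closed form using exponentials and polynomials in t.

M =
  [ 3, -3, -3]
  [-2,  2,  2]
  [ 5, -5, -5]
e^{tM} =
  [3*t + 1, -3*t, -3*t]
  [-2*t, 2*t + 1, 2*t]
  [5*t, -5*t, 1 - 5*t]

Strategy: write M = P · J · P⁻¹ where J is a Jordan canonical form, so e^{tM} = P · e^{tJ} · P⁻¹, and e^{tJ} can be computed block-by-block.

M has Jordan form
J =
  [0, 1, 0]
  [0, 0, 0]
  [0, 0, 0]
(up to reordering of blocks).

Per-block formulas:
  For a 1×1 block at λ = 0: exp(t · [0]) = [e^(0t)].
  For a 2×2 Jordan block J_2(0): exp(t · J_2(0)) = e^(0t)·(I + t·N), where N is the 2×2 nilpotent shift.

After assembling e^{tJ} and conjugating by P, we get:

e^{tM} =
  [3*t + 1, -3*t, -3*t]
  [-2*t, 2*t + 1, 2*t]
  [5*t, -5*t, 1 - 5*t]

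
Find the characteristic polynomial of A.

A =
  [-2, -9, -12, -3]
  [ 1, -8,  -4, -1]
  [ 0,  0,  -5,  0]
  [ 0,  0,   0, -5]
x^4 + 20*x^3 + 150*x^2 + 500*x + 625

Expanding det(x·I − A) (e.g. by cofactor expansion or by noting that A is similar to its Jordan form J, which has the same characteristic polynomial as A) gives
  χ_A(x) = x^4 + 20*x^3 + 150*x^2 + 500*x + 625
which factors as (x + 5)^4. The eigenvalues (with algebraic multiplicities) are λ = -5 with multiplicity 4.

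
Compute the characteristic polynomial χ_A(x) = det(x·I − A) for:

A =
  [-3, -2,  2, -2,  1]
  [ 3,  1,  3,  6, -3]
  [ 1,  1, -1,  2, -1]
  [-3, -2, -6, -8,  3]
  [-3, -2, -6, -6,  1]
x^5 + 10*x^4 + 40*x^3 + 80*x^2 + 80*x + 32

Expanding det(x·I − A) (e.g. by cofactor expansion or by noting that A is similar to its Jordan form J, which has the same characteristic polynomial as A) gives
  χ_A(x) = x^5 + 10*x^4 + 40*x^3 + 80*x^2 + 80*x + 32
which factors as (x + 2)^5. The eigenvalues (with algebraic multiplicities) are λ = -2 with multiplicity 5.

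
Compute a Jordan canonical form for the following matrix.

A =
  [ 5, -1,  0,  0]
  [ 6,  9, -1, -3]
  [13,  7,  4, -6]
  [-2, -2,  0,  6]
J_3(6) ⊕ J_1(6)

The characteristic polynomial is
  det(x·I − A) = x^4 - 24*x^3 + 216*x^2 - 864*x + 1296 = (x - 6)^4

Eigenvalues and multiplicities (the geometric multiplicity of λ is n − rank(A − λI), which equals the number of Jordan blocks for λ):
  λ = 6: algebraic multiplicity = 4, geometric multiplicity = 2

Determining the block sizes for each eigenvalue:
  λ = 6: with am = 4 and gm = 2, the partition is not yet determined (e.g. several partitions of 4 into 2 parts exist). Let N = A − (6)·I. Computing rank(N^1) = 2, rank(N^2) = 1, rank(N^3) = 0; the number of blocks of size ≥ j is rank(N^{j−1}) − rank(N^j), giving [2, 1, 1]. So we have 1 block(s) of size 3, 1 block(s) of size 1 → block sizes [3, 1]

Assembling the blocks gives a Jordan form
J =
  [6, 1, 0, 0]
  [0, 6, 1, 0]
  [0, 0, 6, 0]
  [0, 0, 0, 6]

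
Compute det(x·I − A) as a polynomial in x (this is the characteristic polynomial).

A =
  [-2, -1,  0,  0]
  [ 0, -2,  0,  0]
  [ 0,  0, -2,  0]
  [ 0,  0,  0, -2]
x^4 + 8*x^3 + 24*x^2 + 32*x + 16

Expanding det(x·I − A) (e.g. by cofactor expansion or by noting that A is similar to its Jordan form J, which has the same characteristic polynomial as A) gives
  χ_A(x) = x^4 + 8*x^3 + 24*x^2 + 32*x + 16
which factors as (x + 2)^4. The eigenvalues (with algebraic multiplicities) are λ = -2 with multiplicity 4.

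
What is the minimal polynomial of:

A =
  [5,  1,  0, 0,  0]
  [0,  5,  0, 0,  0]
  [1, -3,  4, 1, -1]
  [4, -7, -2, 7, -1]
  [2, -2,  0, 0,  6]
x^3 - 16*x^2 + 85*x - 150

The characteristic polynomial is χ_A(x) = (x - 6)^2*(x - 5)^3, so the eigenvalues are known. The minimal polynomial is
  m_A(x) = Π_λ (x − λ)^{k_λ}
where k_λ is the size of the *largest* Jordan block for λ (equivalently, the smallest k with (A − λI)^k v = 0 for every generalised eigenvector v of λ).

  λ = 5: largest Jordan block has size 2, contributing (x − 5)^2
  λ = 6: largest Jordan block has size 1, contributing (x − 6)

So m_A(x) = (x - 6)*(x - 5)^2 = x^3 - 16*x^2 + 85*x - 150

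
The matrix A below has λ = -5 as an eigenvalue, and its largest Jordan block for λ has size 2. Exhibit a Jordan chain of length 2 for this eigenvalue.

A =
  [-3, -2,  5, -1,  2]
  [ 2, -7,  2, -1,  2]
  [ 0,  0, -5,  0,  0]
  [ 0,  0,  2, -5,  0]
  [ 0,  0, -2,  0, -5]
A Jordan chain for λ = -5 of length 2:
v_1 = (2, 2, 0, 0, 0)ᵀ
v_2 = (1, 0, 0, 0, 0)ᵀ

Let N = A − (-5)·I. We want v_2 with N^2 v_2 = 0 but N^1 v_2 ≠ 0; then v_{j-1} := N · v_j for j = 2, …, 2.

Pick v_2 = (1, 0, 0, 0, 0)ᵀ.
Then v_1 = N · v_2 = (2, 2, 0, 0, 0)ᵀ.

Sanity check: (A − (-5)·I) v_1 = (0, 0, 0, 0, 0)ᵀ = 0. ✓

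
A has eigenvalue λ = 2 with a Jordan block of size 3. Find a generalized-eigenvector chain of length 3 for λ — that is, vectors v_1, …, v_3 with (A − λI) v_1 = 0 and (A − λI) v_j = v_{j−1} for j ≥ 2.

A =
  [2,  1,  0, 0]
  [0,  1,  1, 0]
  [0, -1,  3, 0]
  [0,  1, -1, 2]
A Jordan chain for λ = 2 of length 3:
v_1 = (-1, 0, 0, 0)ᵀ
v_2 = (1, -1, -1, 1)ᵀ
v_3 = (0, 1, 0, 0)ᵀ

Let N = A − (2)·I. We want v_3 with N^3 v_3 = 0 but N^2 v_3 ≠ 0; then v_{j-1} := N · v_j for j = 3, …, 2.

Pick v_3 = (0, 1, 0, 0)ᵀ.
Then v_2 = N · v_3 = (1, -1, -1, 1)ᵀ.
Then v_1 = N · v_2 = (-1, 0, 0, 0)ᵀ.

Sanity check: (A − (2)·I) v_1 = (0, 0, 0, 0)ᵀ = 0. ✓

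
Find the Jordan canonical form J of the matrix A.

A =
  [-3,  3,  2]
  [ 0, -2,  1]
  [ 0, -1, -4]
J_3(-3)

The characteristic polynomial is
  det(x·I − A) = x^3 + 9*x^2 + 27*x + 27 = (x + 3)^3

Eigenvalues and multiplicities (the geometric multiplicity of λ is n − rank(A − λI), which equals the number of Jordan blocks for λ):
  λ = -3: algebraic multiplicity = 3, geometric multiplicity = 1

Determining the block sizes for each eigenvalue:
  λ = -3: one block (gm = 1), so the single block has size am = 3 → block sizes [3]

Assembling the blocks gives a Jordan form
J =
  [-3,  1,  0]
  [ 0, -3,  1]
  [ 0,  0, -3]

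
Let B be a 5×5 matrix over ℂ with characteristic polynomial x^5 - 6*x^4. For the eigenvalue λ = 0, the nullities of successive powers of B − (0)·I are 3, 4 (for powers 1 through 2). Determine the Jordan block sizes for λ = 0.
Block sizes for λ = 0: [2, 1, 1]

From the dimensions of kernels of powers, the number of Jordan blocks of size at least j is d_j − d_{j−1} where d_j = dim ker(N^j) (with d_0 = 0). Computing the differences gives [3, 1].
The number of blocks of size exactly k is (#blocks of size ≥ k) − (#blocks of size ≥ k + 1), so the partition is: 2 block(s) of size 1, 1 block(s) of size 2.
In nonincreasing order the block sizes are [2, 1, 1].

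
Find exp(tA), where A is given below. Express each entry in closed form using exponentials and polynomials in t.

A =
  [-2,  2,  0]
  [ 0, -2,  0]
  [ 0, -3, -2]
e^{tA} =
  [exp(-2*t), 2*t*exp(-2*t), 0]
  [0, exp(-2*t), 0]
  [0, -3*t*exp(-2*t), exp(-2*t)]

Strategy: write A = P · J · P⁻¹ where J is a Jordan canonical form, so e^{tA} = P · e^{tJ} · P⁻¹, and e^{tJ} can be computed block-by-block.

A has Jordan form
J =
  [-2,  1,  0]
  [ 0, -2,  0]
  [ 0,  0, -2]
(up to reordering of blocks).

Per-block formulas:
  For a 2×2 Jordan block J_2(-2): exp(t · J_2(-2)) = e^(-2t)·(I + t·N), where N is the 2×2 nilpotent shift.
  For a 1×1 block at λ = -2: exp(t · [-2]) = [e^(-2t)].

After assembling e^{tJ} and conjugating by P, we get:

e^{tA} =
  [exp(-2*t), 2*t*exp(-2*t), 0]
  [0, exp(-2*t), 0]
  [0, -3*t*exp(-2*t), exp(-2*t)]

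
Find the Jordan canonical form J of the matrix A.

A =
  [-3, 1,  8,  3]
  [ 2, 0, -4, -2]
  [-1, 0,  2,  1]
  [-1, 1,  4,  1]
J_2(0) ⊕ J_2(0)

The characteristic polynomial is
  det(x·I − A) = x^4

Eigenvalues and multiplicities (the geometric multiplicity of λ is n − rank(A − λI), which equals the number of Jordan blocks for λ):
  λ = 0: algebraic multiplicity = 4, geometric multiplicity = 2

Determining the block sizes for each eigenvalue:
  λ = 0: with am = 4 and gm = 2, the partition is not yet determined (e.g. several partitions of 4 into 2 parts exist). Let N = A − (0)·I. Computing rank(N^1) = 2, rank(N^2) = 0; the number of blocks of size ≥ j is rank(N^{j−1}) − rank(N^j), giving [2, 2]. So we have 2 block(s) of size 2 → block sizes [2, 2]

Assembling the blocks gives a Jordan form
J =
  [0, 1, 0, 0]
  [0, 0, 0, 0]
  [0, 0, 0, 1]
  [0, 0, 0, 0]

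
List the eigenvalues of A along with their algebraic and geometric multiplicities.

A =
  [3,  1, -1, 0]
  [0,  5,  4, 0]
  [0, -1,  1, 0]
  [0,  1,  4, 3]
λ = 3: alg = 4, geom = 2

Step 1 — factor the characteristic polynomial to read off the algebraic multiplicities:
  χ_A(x) = (x - 3)^4

Step 2 — compute geometric multiplicities via the rank-nullity identity g(λ) = n − rank(A − λI):
  rank(A − (3)·I) = 2, so dim ker(A − (3)·I) = n − 2 = 2

Summary:
  λ = 3: algebraic multiplicity = 4, geometric multiplicity = 2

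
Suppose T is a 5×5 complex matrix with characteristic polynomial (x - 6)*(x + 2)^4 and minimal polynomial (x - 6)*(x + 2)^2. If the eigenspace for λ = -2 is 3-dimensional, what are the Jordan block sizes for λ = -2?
Block sizes for λ = -2: [2, 1, 1]

Step 1 — from the characteristic polynomial, algebraic multiplicity of λ = -2 is 4. From dim ker(T − (-2)·I) = 3, there are exactly 3 Jordan blocks for λ = -2.
Step 2 — from the minimal polynomial, the factor (x + 2)^2 tells us the largest block for λ = -2 has size 2.
Step 3 — with total size 4, 3 blocks, and largest block 2, the block sizes (in nonincreasing order) are [2, 1, 1].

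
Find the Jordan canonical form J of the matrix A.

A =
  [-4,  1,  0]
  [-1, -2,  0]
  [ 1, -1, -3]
J_2(-3) ⊕ J_1(-3)

The characteristic polynomial is
  det(x·I − A) = x^3 + 9*x^2 + 27*x + 27 = (x + 3)^3

Eigenvalues and multiplicities (the geometric multiplicity of λ is n − rank(A − λI), which equals the number of Jordan blocks for λ):
  λ = -3: algebraic multiplicity = 3, geometric multiplicity = 2

Determining the block sizes for each eigenvalue:
  λ = -3: 2 blocks summing to 3 forces exactly one block of size 2 and the rest size 1 → block sizes [2, 1]

Assembling the blocks gives a Jordan form
J =
  [-3,  1,  0]
  [ 0, -3,  0]
  [ 0,  0, -3]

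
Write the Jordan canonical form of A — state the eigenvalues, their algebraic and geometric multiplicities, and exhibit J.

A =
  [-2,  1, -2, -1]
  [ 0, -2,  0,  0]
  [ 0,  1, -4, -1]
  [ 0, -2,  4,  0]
J_2(-2) ⊕ J_1(-2) ⊕ J_1(-2)

The characteristic polynomial is
  det(x·I − A) = x^4 + 8*x^3 + 24*x^2 + 32*x + 16 = (x + 2)^4

Eigenvalues and multiplicities (the geometric multiplicity of λ is n − rank(A − λI), which equals the number of Jordan blocks for λ):
  λ = -2: algebraic multiplicity = 4, geometric multiplicity = 3

Determining the block sizes for each eigenvalue:
  λ = -2: 3 blocks summing to 4 forces exactly one block of size 2 and the rest size 1 → block sizes [2, 1, 1]

Assembling the blocks gives a Jordan form
J =
  [-2,  1,  0,  0]
  [ 0, -2,  0,  0]
  [ 0,  0, -2,  0]
  [ 0,  0,  0, -2]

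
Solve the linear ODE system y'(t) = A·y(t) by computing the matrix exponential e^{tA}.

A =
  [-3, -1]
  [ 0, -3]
e^{tA} =
  [exp(-3*t), -t*exp(-3*t)]
  [0, exp(-3*t)]

Strategy: write A = P · J · P⁻¹ where J is a Jordan canonical form, so e^{tA} = P · e^{tJ} · P⁻¹, and e^{tJ} can be computed block-by-block.

A has Jordan form
J =
  [-3,  1]
  [ 0, -3]
(up to reordering of blocks).

Per-block formulas:
  For a 2×2 Jordan block J_2(-3): exp(t · J_2(-3)) = e^(-3t)·(I + t·N), where N is the 2×2 nilpotent shift.

After assembling e^{tJ} and conjugating by P, we get:

e^{tA} =
  [exp(-3*t), -t*exp(-3*t)]
  [0, exp(-3*t)]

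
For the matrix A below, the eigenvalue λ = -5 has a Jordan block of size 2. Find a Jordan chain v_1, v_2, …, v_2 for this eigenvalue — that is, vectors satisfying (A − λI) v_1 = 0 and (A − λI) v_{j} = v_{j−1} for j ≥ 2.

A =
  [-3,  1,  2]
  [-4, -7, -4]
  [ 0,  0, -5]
A Jordan chain for λ = -5 of length 2:
v_1 = (2, -4, 0)ᵀ
v_2 = (1, 0, 0)ᵀ

Let N = A − (-5)·I. We want v_2 with N^2 v_2 = 0 but N^1 v_2 ≠ 0; then v_{j-1} := N · v_j for j = 2, …, 2.

Pick v_2 = (1, 0, 0)ᵀ.
Then v_1 = N · v_2 = (2, -4, 0)ᵀ.

Sanity check: (A − (-5)·I) v_1 = (0, 0, 0)ᵀ = 0. ✓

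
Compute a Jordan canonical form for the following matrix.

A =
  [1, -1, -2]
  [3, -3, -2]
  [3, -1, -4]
J_2(-2) ⊕ J_1(-2)

The characteristic polynomial is
  det(x·I − A) = x^3 + 6*x^2 + 12*x + 8 = (x + 2)^3

Eigenvalues and multiplicities (the geometric multiplicity of λ is n − rank(A − λI), which equals the number of Jordan blocks for λ):
  λ = -2: algebraic multiplicity = 3, geometric multiplicity = 2

Determining the block sizes for each eigenvalue:
  λ = -2: 2 blocks summing to 3 forces exactly one block of size 2 and the rest size 1 → block sizes [2, 1]

Assembling the blocks gives a Jordan form
J =
  [-2,  1,  0]
  [ 0, -2,  0]
  [ 0,  0, -2]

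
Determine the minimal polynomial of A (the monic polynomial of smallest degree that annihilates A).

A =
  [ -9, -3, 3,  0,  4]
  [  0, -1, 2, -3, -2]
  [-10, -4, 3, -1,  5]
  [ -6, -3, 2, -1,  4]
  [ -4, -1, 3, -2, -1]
x^3 + 5*x^2 + 8*x + 4

The characteristic polynomial is χ_A(x) = (x + 1)*(x + 2)^4, so the eigenvalues are known. The minimal polynomial is
  m_A(x) = Π_λ (x − λ)^{k_λ}
where k_λ is the size of the *largest* Jordan block for λ (equivalently, the smallest k with (A − λI)^k v = 0 for every generalised eigenvector v of λ).

  λ = -2: largest Jordan block has size 2, contributing (x + 2)^2
  λ = -1: largest Jordan block has size 1, contributing (x + 1)

So m_A(x) = (x + 1)*(x + 2)^2 = x^3 + 5*x^2 + 8*x + 4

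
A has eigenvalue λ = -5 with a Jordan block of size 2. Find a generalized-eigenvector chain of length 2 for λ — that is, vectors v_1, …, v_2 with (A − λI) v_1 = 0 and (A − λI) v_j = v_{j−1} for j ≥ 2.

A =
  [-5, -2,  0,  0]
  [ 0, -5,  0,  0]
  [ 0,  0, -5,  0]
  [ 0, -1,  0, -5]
A Jordan chain for λ = -5 of length 2:
v_1 = (-2, 0, 0, -1)ᵀ
v_2 = (0, 1, 0, 0)ᵀ

Let N = A − (-5)·I. We want v_2 with N^2 v_2 = 0 but N^1 v_2 ≠ 0; then v_{j-1} := N · v_j for j = 2, …, 2.

Pick v_2 = (0, 1, 0, 0)ᵀ.
Then v_1 = N · v_2 = (-2, 0, 0, -1)ᵀ.

Sanity check: (A − (-5)·I) v_1 = (0, 0, 0, 0)ᵀ = 0. ✓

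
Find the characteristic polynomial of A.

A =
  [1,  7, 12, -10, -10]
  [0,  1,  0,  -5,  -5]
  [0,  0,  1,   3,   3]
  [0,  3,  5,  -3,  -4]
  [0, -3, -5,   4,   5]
x^5 - 5*x^4 + 10*x^3 - 10*x^2 + 5*x - 1

Expanding det(x·I − A) (e.g. by cofactor expansion or by noting that A is similar to its Jordan form J, which has the same characteristic polynomial as A) gives
  χ_A(x) = x^5 - 5*x^4 + 10*x^3 - 10*x^2 + 5*x - 1
which factors as (x - 1)^5. The eigenvalues (with algebraic multiplicities) are λ = 1 with multiplicity 5.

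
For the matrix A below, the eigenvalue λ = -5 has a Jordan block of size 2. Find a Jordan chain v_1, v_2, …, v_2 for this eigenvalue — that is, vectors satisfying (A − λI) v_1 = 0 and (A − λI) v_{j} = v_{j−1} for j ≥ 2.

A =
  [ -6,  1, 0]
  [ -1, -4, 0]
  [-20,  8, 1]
A Jordan chain for λ = -5 of length 2:
v_1 = (2, 2, 4)ᵀ
v_2 = (1, 3, 0)ᵀ

Let N = A − (-5)·I. We want v_2 with N^2 v_2 = 0 but N^1 v_2 ≠ 0; then v_{j-1} := N · v_j for j = 2, …, 2.

Pick v_2 = (1, 3, 0)ᵀ.
Then v_1 = N · v_2 = (2, 2, 4)ᵀ.

Sanity check: (A − (-5)·I) v_1 = (0, 0, 0)ᵀ = 0. ✓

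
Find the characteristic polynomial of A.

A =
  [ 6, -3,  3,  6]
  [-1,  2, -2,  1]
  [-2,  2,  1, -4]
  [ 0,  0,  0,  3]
x^4 - 12*x^3 + 54*x^2 - 108*x + 81

Expanding det(x·I − A) (e.g. by cofactor expansion or by noting that A is similar to its Jordan form J, which has the same characteristic polynomial as A) gives
  χ_A(x) = x^4 - 12*x^3 + 54*x^2 - 108*x + 81
which factors as (x - 3)^4. The eigenvalues (with algebraic multiplicities) are λ = 3 with multiplicity 4.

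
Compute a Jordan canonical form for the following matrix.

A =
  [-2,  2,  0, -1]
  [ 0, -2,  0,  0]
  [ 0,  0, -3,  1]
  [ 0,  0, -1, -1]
J_3(-2) ⊕ J_1(-2)

The characteristic polynomial is
  det(x·I − A) = x^4 + 8*x^3 + 24*x^2 + 32*x + 16 = (x + 2)^4

Eigenvalues and multiplicities (the geometric multiplicity of λ is n − rank(A − λI), which equals the number of Jordan blocks for λ):
  λ = -2: algebraic multiplicity = 4, geometric multiplicity = 2

Determining the block sizes for each eigenvalue:
  λ = -2: with am = 4 and gm = 2, the partition is not yet determined (e.g. several partitions of 4 into 2 parts exist). Let N = A − (-2)·I. Computing rank(N^1) = 2, rank(N^2) = 1, rank(N^3) = 0; the number of blocks of size ≥ j is rank(N^{j−1}) − rank(N^j), giving [2, 1, 1]. So we have 1 block(s) of size 3, 1 block(s) of size 1 → block sizes [3, 1]

Assembling the blocks gives a Jordan form
J =
  [-2,  1,  0,  0]
  [ 0, -2,  1,  0]
  [ 0,  0, -2,  0]
  [ 0,  0,  0, -2]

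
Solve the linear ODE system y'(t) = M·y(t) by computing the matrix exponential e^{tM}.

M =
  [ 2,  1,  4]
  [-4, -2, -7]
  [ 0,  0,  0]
e^{tM} =
  [2*t + 1, t, t^2/2 + 4*t]
  [-4*t, 1 - 2*t, -t^2 - 7*t]
  [0, 0, 1]

Strategy: write M = P · J · P⁻¹ where J is a Jordan canonical form, so e^{tM} = P · e^{tJ} · P⁻¹, and e^{tJ} can be computed block-by-block.

M has Jordan form
J =
  [0, 1, 0]
  [0, 0, 1]
  [0, 0, 0]
(up to reordering of blocks).

Per-block formulas:
  For a 3×3 Jordan block J_3(0): exp(t · J_3(0)) = e^(0t)·(I + t·N + (t^2/2)·N^2), where N is the 3×3 nilpotent shift.

After assembling e^{tJ} and conjugating by P, we get:

e^{tM} =
  [2*t + 1, t, t^2/2 + 4*t]
  [-4*t, 1 - 2*t, -t^2 - 7*t]
  [0, 0, 1]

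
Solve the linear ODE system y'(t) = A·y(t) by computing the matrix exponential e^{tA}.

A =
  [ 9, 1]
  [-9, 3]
e^{tA} =
  [3*t*exp(6*t) + exp(6*t), t*exp(6*t)]
  [-9*t*exp(6*t), -3*t*exp(6*t) + exp(6*t)]

Strategy: write A = P · J · P⁻¹ where J is a Jordan canonical form, so e^{tA} = P · e^{tJ} · P⁻¹, and e^{tJ} can be computed block-by-block.

A has Jordan form
J =
  [6, 1]
  [0, 6]
(up to reordering of blocks).

Per-block formulas:
  For a 2×2 Jordan block J_2(6): exp(t · J_2(6)) = e^(6t)·(I + t·N), where N is the 2×2 nilpotent shift.

After assembling e^{tJ} and conjugating by P, we get:

e^{tA} =
  [3*t*exp(6*t) + exp(6*t), t*exp(6*t)]
  [-9*t*exp(6*t), -3*t*exp(6*t) + exp(6*t)]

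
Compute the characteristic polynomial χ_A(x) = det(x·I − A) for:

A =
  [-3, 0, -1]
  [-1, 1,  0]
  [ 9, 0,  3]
x^3 - x^2

Expanding det(x·I − A) (e.g. by cofactor expansion or by noting that A is similar to its Jordan form J, which has the same characteristic polynomial as A) gives
  χ_A(x) = x^3 - x^2
which factors as x^2*(x - 1). The eigenvalues (with algebraic multiplicities) are λ = 0 with multiplicity 2, λ = 1 with multiplicity 1.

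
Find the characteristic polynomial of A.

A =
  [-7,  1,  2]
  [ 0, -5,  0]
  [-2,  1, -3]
x^3 + 15*x^2 + 75*x + 125

Expanding det(x·I − A) (e.g. by cofactor expansion or by noting that A is similar to its Jordan form J, which has the same characteristic polynomial as A) gives
  χ_A(x) = x^3 + 15*x^2 + 75*x + 125
which factors as (x + 5)^3. The eigenvalues (with algebraic multiplicities) are λ = -5 with multiplicity 3.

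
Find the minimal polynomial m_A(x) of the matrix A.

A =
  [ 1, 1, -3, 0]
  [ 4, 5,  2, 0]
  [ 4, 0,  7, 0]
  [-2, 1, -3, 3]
x^3 - 13*x^2 + 55*x - 75

The characteristic polynomial is χ_A(x) = (x - 5)^2*(x - 3)^2, so the eigenvalues are known. The minimal polynomial is
  m_A(x) = Π_λ (x − λ)^{k_λ}
where k_λ is the size of the *largest* Jordan block for λ (equivalently, the smallest k with (A − λI)^k v = 0 for every generalised eigenvector v of λ).

  λ = 3: largest Jordan block has size 1, contributing (x − 3)
  λ = 5: largest Jordan block has size 2, contributing (x − 5)^2

So m_A(x) = (x - 5)^2*(x - 3) = x^3 - 13*x^2 + 55*x - 75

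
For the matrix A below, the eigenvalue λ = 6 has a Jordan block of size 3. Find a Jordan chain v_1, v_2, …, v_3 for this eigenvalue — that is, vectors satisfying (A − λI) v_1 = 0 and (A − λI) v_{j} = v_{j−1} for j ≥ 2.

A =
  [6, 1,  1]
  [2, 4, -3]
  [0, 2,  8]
A Jordan chain for λ = 6 of length 3:
v_1 = (2, -4, 4)ᵀ
v_2 = (0, 2, 0)ᵀ
v_3 = (1, 0, 0)ᵀ

Let N = A − (6)·I. We want v_3 with N^3 v_3 = 0 but N^2 v_3 ≠ 0; then v_{j-1} := N · v_j for j = 3, …, 2.

Pick v_3 = (1, 0, 0)ᵀ.
Then v_2 = N · v_3 = (0, 2, 0)ᵀ.
Then v_1 = N · v_2 = (2, -4, 4)ᵀ.

Sanity check: (A − (6)·I) v_1 = (0, 0, 0)ᵀ = 0. ✓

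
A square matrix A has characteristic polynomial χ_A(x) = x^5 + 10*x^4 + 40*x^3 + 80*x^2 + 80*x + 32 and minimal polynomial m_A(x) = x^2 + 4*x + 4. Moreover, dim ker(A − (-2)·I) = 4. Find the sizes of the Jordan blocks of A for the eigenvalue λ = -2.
Block sizes for λ = -2: [2, 1, 1, 1]

Step 1 — from the characteristic polynomial, algebraic multiplicity of λ = -2 is 5. From dim ker(A − (-2)·I) = 4, there are exactly 4 Jordan blocks for λ = -2.
Step 2 — from the minimal polynomial, the factor (x + 2)^2 tells us the largest block for λ = -2 has size 2.
Step 3 — with total size 5, 4 blocks, and largest block 2, the block sizes (in nonincreasing order) are [2, 1, 1, 1].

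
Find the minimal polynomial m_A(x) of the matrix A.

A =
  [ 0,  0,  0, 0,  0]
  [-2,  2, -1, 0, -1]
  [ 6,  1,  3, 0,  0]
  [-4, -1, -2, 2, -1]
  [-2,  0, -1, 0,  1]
x^4 - 6*x^3 + 12*x^2 - 8*x

The characteristic polynomial is χ_A(x) = x*(x - 2)^4, so the eigenvalues are known. The minimal polynomial is
  m_A(x) = Π_λ (x − λ)^{k_λ}
where k_λ is the size of the *largest* Jordan block for λ (equivalently, the smallest k with (A − λI)^k v = 0 for every generalised eigenvector v of λ).

  λ = 0: largest Jordan block has size 1, contributing (x − 0)
  λ = 2: largest Jordan block has size 3, contributing (x − 2)^3

So m_A(x) = x*(x - 2)^3 = x^4 - 6*x^3 + 12*x^2 - 8*x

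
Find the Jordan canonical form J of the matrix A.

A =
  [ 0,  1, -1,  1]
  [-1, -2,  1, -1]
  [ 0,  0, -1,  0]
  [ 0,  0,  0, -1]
J_2(-1) ⊕ J_1(-1) ⊕ J_1(-1)

The characteristic polynomial is
  det(x·I − A) = x^4 + 4*x^3 + 6*x^2 + 4*x + 1 = (x + 1)^4

Eigenvalues and multiplicities (the geometric multiplicity of λ is n − rank(A − λI), which equals the number of Jordan blocks for λ):
  λ = -1: algebraic multiplicity = 4, geometric multiplicity = 3

Determining the block sizes for each eigenvalue:
  λ = -1: 3 blocks summing to 4 forces exactly one block of size 2 and the rest size 1 → block sizes [2, 1, 1]

Assembling the blocks gives a Jordan form
J =
  [-1,  1,  0,  0]
  [ 0, -1,  0,  0]
  [ 0,  0, -1,  0]
  [ 0,  0,  0, -1]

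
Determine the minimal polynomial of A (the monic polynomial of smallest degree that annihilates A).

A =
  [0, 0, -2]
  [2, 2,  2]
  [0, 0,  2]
x^2 - 2*x

The characteristic polynomial is χ_A(x) = x*(x - 2)^2, so the eigenvalues are known. The minimal polynomial is
  m_A(x) = Π_λ (x − λ)^{k_λ}
where k_λ is the size of the *largest* Jordan block for λ (equivalently, the smallest k with (A − λI)^k v = 0 for every generalised eigenvector v of λ).

  λ = 0: largest Jordan block has size 1, contributing (x − 0)
  λ = 2: largest Jordan block has size 1, contributing (x − 2)

So m_A(x) = x*(x - 2) = x^2 - 2*x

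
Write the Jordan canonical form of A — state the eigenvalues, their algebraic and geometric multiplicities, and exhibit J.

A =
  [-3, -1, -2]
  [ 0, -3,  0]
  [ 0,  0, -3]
J_2(-3) ⊕ J_1(-3)

The characteristic polynomial is
  det(x·I − A) = x^3 + 9*x^2 + 27*x + 27 = (x + 3)^3

Eigenvalues and multiplicities (the geometric multiplicity of λ is n − rank(A − λI), which equals the number of Jordan blocks for λ):
  λ = -3: algebraic multiplicity = 3, geometric multiplicity = 2

Determining the block sizes for each eigenvalue:
  λ = -3: 2 blocks summing to 3 forces exactly one block of size 2 and the rest size 1 → block sizes [2, 1]

Assembling the blocks gives a Jordan form
J =
  [-3,  1,  0]
  [ 0, -3,  0]
  [ 0,  0, -3]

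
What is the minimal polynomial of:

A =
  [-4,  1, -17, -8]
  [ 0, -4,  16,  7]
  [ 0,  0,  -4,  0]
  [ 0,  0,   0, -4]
x^3 + 12*x^2 + 48*x + 64

The characteristic polynomial is χ_A(x) = (x + 4)^4, so the eigenvalues are known. The minimal polynomial is
  m_A(x) = Π_λ (x − λ)^{k_λ}
where k_λ is the size of the *largest* Jordan block for λ (equivalently, the smallest k with (A − λI)^k v = 0 for every generalised eigenvector v of λ).

  λ = -4: largest Jordan block has size 3, contributing (x + 4)^3

So m_A(x) = (x + 4)^3 = x^3 + 12*x^2 + 48*x + 64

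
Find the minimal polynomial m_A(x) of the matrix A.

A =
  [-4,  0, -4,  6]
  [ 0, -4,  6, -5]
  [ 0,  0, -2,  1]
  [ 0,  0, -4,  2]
x^3 + 4*x^2

The characteristic polynomial is χ_A(x) = x^2*(x + 4)^2, so the eigenvalues are known. The minimal polynomial is
  m_A(x) = Π_λ (x − λ)^{k_λ}
where k_λ is the size of the *largest* Jordan block for λ (equivalently, the smallest k with (A − λI)^k v = 0 for every generalised eigenvector v of λ).

  λ = -4: largest Jordan block has size 1, contributing (x + 4)
  λ = 0: largest Jordan block has size 2, contributing (x − 0)^2

So m_A(x) = x^2*(x + 4) = x^3 + 4*x^2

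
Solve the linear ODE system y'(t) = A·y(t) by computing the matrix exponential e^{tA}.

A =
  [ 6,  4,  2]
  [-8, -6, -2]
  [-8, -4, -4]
e^{tA} =
  [4 - 3*exp(-2*t), 2 - 2*exp(-2*t), 1 - exp(-2*t)]
  [-4 + 4*exp(-2*t), -2 + 3*exp(-2*t), -1 + exp(-2*t)]
  [-4 + 4*exp(-2*t), -2 + 2*exp(-2*t), -1 + 2*exp(-2*t)]

Strategy: write A = P · J · P⁻¹ where J is a Jordan canonical form, so e^{tA} = P · e^{tJ} · P⁻¹, and e^{tJ} can be computed block-by-block.

A has Jordan form
J =
  [-2,  0, 0]
  [ 0, -2, 0]
  [ 0,  0, 0]
(up to reordering of blocks).

Per-block formulas:
  For a 1×1 block at λ = 0: exp(t · [0]) = [e^(0t)].
  For a 1×1 block at λ = -2: exp(t · [-2]) = [e^(-2t)].

After assembling e^{tJ} and conjugating by P, we get:

e^{tA} =
  [4 - 3*exp(-2*t), 2 - 2*exp(-2*t), 1 - exp(-2*t)]
  [-4 + 4*exp(-2*t), -2 + 3*exp(-2*t), -1 + exp(-2*t)]
  [-4 + 4*exp(-2*t), -2 + 2*exp(-2*t), -1 + 2*exp(-2*t)]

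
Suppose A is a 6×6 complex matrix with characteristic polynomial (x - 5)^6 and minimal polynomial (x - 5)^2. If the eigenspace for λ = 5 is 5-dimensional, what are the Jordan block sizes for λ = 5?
Block sizes for λ = 5: [2, 1, 1, 1, 1]

Step 1 — from the characteristic polynomial, algebraic multiplicity of λ = 5 is 6. From dim ker(A − (5)·I) = 5, there are exactly 5 Jordan blocks for λ = 5.
Step 2 — from the minimal polynomial, the factor (x − 5)^2 tells us the largest block for λ = 5 has size 2.
Step 3 — with total size 6, 5 blocks, and largest block 2, the block sizes (in nonincreasing order) are [2, 1, 1, 1, 1].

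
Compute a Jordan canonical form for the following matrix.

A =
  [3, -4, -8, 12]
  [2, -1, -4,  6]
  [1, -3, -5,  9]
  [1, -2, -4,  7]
J_3(1) ⊕ J_1(1)

The characteristic polynomial is
  det(x·I − A) = x^4 - 4*x^3 + 6*x^2 - 4*x + 1 = (x - 1)^4

Eigenvalues and multiplicities (the geometric multiplicity of λ is n − rank(A − λI), which equals the number of Jordan blocks for λ):
  λ = 1: algebraic multiplicity = 4, geometric multiplicity = 2

Determining the block sizes for each eigenvalue:
  λ = 1: with am = 4 and gm = 2, the partition is not yet determined (e.g. several partitions of 4 into 2 parts exist). Let N = A − (1)·I. Computing rank(N^1) = 2, rank(N^2) = 1, rank(N^3) = 0; the number of blocks of size ≥ j is rank(N^{j−1}) − rank(N^j), giving [2, 1, 1]. So we have 1 block(s) of size 3, 1 block(s) of size 1 → block sizes [3, 1]

Assembling the blocks gives a Jordan form
J =
  [1, 1, 0, 0]
  [0, 1, 1, 0]
  [0, 0, 1, 0]
  [0, 0, 0, 1]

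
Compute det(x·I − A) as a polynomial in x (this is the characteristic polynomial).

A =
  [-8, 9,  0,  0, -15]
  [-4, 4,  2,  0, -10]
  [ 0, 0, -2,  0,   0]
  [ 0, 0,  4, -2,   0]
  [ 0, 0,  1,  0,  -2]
x^5 + 10*x^4 + 40*x^3 + 80*x^2 + 80*x + 32

Expanding det(x·I − A) (e.g. by cofactor expansion or by noting that A is similar to its Jordan form J, which has the same characteristic polynomial as A) gives
  χ_A(x) = x^5 + 10*x^4 + 40*x^3 + 80*x^2 + 80*x + 32
which factors as (x + 2)^5. The eigenvalues (with algebraic multiplicities) are λ = -2 with multiplicity 5.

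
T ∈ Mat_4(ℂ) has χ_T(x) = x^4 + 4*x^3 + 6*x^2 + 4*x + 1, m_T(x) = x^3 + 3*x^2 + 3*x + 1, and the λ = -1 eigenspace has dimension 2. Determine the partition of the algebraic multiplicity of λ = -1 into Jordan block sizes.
Block sizes for λ = -1: [3, 1]

Step 1 — from the characteristic polynomial, algebraic multiplicity of λ = -1 is 4. From dim ker(T − (-1)·I) = 2, there are exactly 2 Jordan blocks for λ = -1.
Step 2 — from the minimal polynomial, the factor (x + 1)^3 tells us the largest block for λ = -1 has size 3.
Step 3 — with total size 4, 2 blocks, and largest block 3, the block sizes (in nonincreasing order) are [3, 1].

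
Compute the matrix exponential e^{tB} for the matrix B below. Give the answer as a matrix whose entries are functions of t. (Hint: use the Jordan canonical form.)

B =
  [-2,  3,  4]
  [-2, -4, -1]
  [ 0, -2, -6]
e^{tB} =
  [-t^2*exp(-4*t) + 2*t*exp(-4*t) + exp(-4*t), -t^2*exp(-4*t) + 3*t*exp(-4*t), -3*t^2*exp(-4*t)/2 + 4*t*exp(-4*t)]
  [-2*t^2*exp(-4*t) - 2*t*exp(-4*t), -2*t^2*exp(-4*t) + exp(-4*t), -3*t^2*exp(-4*t) - t*exp(-4*t)]
  [2*t^2*exp(-4*t), 2*t^2*exp(-4*t) - 2*t*exp(-4*t), 3*t^2*exp(-4*t) - 2*t*exp(-4*t) + exp(-4*t)]

Strategy: write B = P · J · P⁻¹ where J is a Jordan canonical form, so e^{tB} = P · e^{tJ} · P⁻¹, and e^{tJ} can be computed block-by-block.

B has Jordan form
J =
  [-4,  1,  0]
  [ 0, -4,  1]
  [ 0,  0, -4]
(up to reordering of blocks).

Per-block formulas:
  For a 3×3 Jordan block J_3(-4): exp(t · J_3(-4)) = e^(-4t)·(I + t·N + (t^2/2)·N^2), where N is the 3×3 nilpotent shift.

After assembling e^{tJ} and conjugating by P, we get:

e^{tB} =
  [-t^2*exp(-4*t) + 2*t*exp(-4*t) + exp(-4*t), -t^2*exp(-4*t) + 3*t*exp(-4*t), -3*t^2*exp(-4*t)/2 + 4*t*exp(-4*t)]
  [-2*t^2*exp(-4*t) - 2*t*exp(-4*t), -2*t^2*exp(-4*t) + exp(-4*t), -3*t^2*exp(-4*t) - t*exp(-4*t)]
  [2*t^2*exp(-4*t), 2*t^2*exp(-4*t) - 2*t*exp(-4*t), 3*t^2*exp(-4*t) - 2*t*exp(-4*t) + exp(-4*t)]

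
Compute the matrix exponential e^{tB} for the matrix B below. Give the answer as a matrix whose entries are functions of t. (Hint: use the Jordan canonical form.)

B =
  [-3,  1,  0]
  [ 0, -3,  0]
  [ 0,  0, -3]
e^{tB} =
  [exp(-3*t), t*exp(-3*t), 0]
  [0, exp(-3*t), 0]
  [0, 0, exp(-3*t)]

Strategy: write B = P · J · P⁻¹ where J is a Jordan canonical form, so e^{tB} = P · e^{tJ} · P⁻¹, and e^{tJ} can be computed block-by-block.

B has Jordan form
J =
  [-3,  1,  0]
  [ 0, -3,  0]
  [ 0,  0, -3]
(up to reordering of blocks).

Per-block formulas:
  For a 2×2 Jordan block J_2(-3): exp(t · J_2(-3)) = e^(-3t)·(I + t·N), where N is the 2×2 nilpotent shift.
  For a 1×1 block at λ = -3: exp(t · [-3]) = [e^(-3t)].

After assembling e^{tJ} and conjugating by P, we get:

e^{tB} =
  [exp(-3*t), t*exp(-3*t), 0]
  [0, exp(-3*t), 0]
  [0, 0, exp(-3*t)]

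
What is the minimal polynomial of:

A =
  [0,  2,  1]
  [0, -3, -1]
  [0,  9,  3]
x^3

The characteristic polynomial is χ_A(x) = x^3, so the eigenvalues are known. The minimal polynomial is
  m_A(x) = Π_λ (x − λ)^{k_λ}
where k_λ is the size of the *largest* Jordan block for λ (equivalently, the smallest k with (A − λI)^k v = 0 for every generalised eigenvector v of λ).

  λ = 0: largest Jordan block has size 3, contributing (x − 0)^3

So m_A(x) = x^3 = x^3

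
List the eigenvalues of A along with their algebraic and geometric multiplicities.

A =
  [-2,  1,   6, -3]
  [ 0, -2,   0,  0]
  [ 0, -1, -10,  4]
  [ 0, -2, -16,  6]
λ = -2: alg = 4, geom = 2

Step 1 — factor the characteristic polynomial to read off the algebraic multiplicities:
  χ_A(x) = (x + 2)^4

Step 2 — compute geometric multiplicities via the rank-nullity identity g(λ) = n − rank(A − λI):
  rank(A − (-2)·I) = 2, so dim ker(A − (-2)·I) = n − 2 = 2

Summary:
  λ = -2: algebraic multiplicity = 4, geometric multiplicity = 2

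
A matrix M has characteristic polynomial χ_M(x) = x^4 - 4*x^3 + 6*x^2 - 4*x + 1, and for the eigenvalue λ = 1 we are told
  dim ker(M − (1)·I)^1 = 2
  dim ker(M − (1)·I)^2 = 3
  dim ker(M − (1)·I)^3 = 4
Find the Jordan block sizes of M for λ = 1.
Block sizes for λ = 1: [3, 1]

From the dimensions of kernels of powers, the number of Jordan blocks of size at least j is d_j − d_{j−1} where d_j = dim ker(N^j) (with d_0 = 0). Computing the differences gives [2, 1, 1].
The number of blocks of size exactly k is (#blocks of size ≥ k) − (#blocks of size ≥ k + 1), so the partition is: 1 block(s) of size 1, 1 block(s) of size 3.
In nonincreasing order the block sizes are [3, 1].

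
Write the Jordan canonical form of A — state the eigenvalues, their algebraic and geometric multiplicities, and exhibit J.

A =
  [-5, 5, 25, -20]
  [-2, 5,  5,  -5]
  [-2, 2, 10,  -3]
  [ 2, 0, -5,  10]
J_2(5) ⊕ J_2(5)

The characteristic polynomial is
  det(x·I − A) = x^4 - 20*x^3 + 150*x^2 - 500*x + 625 = (x - 5)^4

Eigenvalues and multiplicities (the geometric multiplicity of λ is n − rank(A − λI), which equals the number of Jordan blocks for λ):
  λ = 5: algebraic multiplicity = 4, geometric multiplicity = 2

Determining the block sizes for each eigenvalue:
  λ = 5: with am = 4 and gm = 2, the partition is not yet determined (e.g. several partitions of 4 into 2 parts exist). Let N = A − (5)·I. Computing rank(N^1) = 2, rank(N^2) = 0; the number of blocks of size ≥ j is rank(N^{j−1}) − rank(N^j), giving [2, 2]. So we have 2 block(s) of size 2 → block sizes [2, 2]

Assembling the blocks gives a Jordan form
J =
  [5, 1, 0, 0]
  [0, 5, 0, 0]
  [0, 0, 5, 1]
  [0, 0, 0, 5]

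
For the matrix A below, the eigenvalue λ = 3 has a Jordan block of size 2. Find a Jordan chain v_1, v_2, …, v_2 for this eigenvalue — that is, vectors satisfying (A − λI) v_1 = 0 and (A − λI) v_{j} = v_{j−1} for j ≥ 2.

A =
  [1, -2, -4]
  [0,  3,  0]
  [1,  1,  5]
A Jordan chain for λ = 3 of length 2:
v_1 = (-2, 0, 1)ᵀ
v_2 = (1, 0, 0)ᵀ

Let N = A − (3)·I. We want v_2 with N^2 v_2 = 0 but N^1 v_2 ≠ 0; then v_{j-1} := N · v_j for j = 2, …, 2.

Pick v_2 = (1, 0, 0)ᵀ.
Then v_1 = N · v_2 = (-2, 0, 1)ᵀ.

Sanity check: (A − (3)·I) v_1 = (0, 0, 0)ᵀ = 0. ✓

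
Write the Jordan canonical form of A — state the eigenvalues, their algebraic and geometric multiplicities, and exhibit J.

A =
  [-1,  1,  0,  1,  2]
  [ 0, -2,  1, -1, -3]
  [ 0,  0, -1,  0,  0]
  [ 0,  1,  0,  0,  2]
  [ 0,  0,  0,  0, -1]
J_3(-1) ⊕ J_1(-1) ⊕ J_1(-1)

The characteristic polynomial is
  det(x·I − A) = x^5 + 5*x^4 + 10*x^3 + 10*x^2 + 5*x + 1 = (x + 1)^5

Eigenvalues and multiplicities (the geometric multiplicity of λ is n − rank(A − λI), which equals the number of Jordan blocks for λ):
  λ = -1: algebraic multiplicity = 5, geometric multiplicity = 3

Determining the block sizes for each eigenvalue:
  λ = -1: with am = 5 and gm = 3, the partition is not yet determined (e.g. several partitions of 5 into 3 parts exist). Let N = A − (-1)·I. Computing rank(N^1) = 2, rank(N^2) = 1, rank(N^3) = 0; the number of blocks of size ≥ j is rank(N^{j−1}) − rank(N^j), giving [3, 1, 1]. So we have 1 block(s) of size 3, 2 block(s) of size 1 → block sizes [3, 1, 1]

Assembling the blocks gives a Jordan form
J =
  [-1,  1,  0,  0,  0]
  [ 0, -1,  1,  0,  0]
  [ 0,  0, -1,  0,  0]
  [ 0,  0,  0, -1,  0]
  [ 0,  0,  0,  0, -1]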